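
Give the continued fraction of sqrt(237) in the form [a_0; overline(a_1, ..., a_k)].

Write x_i = (sqrt(237) + m_i)/d_i with (m_0, d_0) = (0, 1). a_0 = floor(sqrt(237)) = 15, since 15^2 = 225 <= 237 < 256 = 16^2.
Iterate m_{i+1} = d_i*a_i - m_i, d_{i+1} = (237 - m_{i+1}^2)/d_i, a_{i+1} = floor((a_0 + m_{i+1})/d_{i+1}):
  m_1 = 1*15 - 0 = 15, d_1 = (237 - 15^2)/1 = 12/1 = 12, a_1 = floor((15 + 15)/12) = 2.
  m_2 = 12*2 - 15 = 9, d_2 = (237 - 9^2)/12 = 156/12 = 13, a_2 = floor((15 + 9)/13) = 1.
  m_3 = 13*1 - 9 = 4, d_3 = (237 - 4^2)/13 = 221/13 = 17, a_3 = floor((15 + 4)/17) = 1.
  m_4 = 17*1 - 4 = 13, d_4 = (237 - 13^2)/17 = 68/17 = 4, a_4 = floor((15 + 13)/4) = 7.
  m_5 = 4*7 - 13 = 15, d_5 = (237 - 15^2)/4 = 12/4 = 3, a_5 = floor((15 + 15)/3) = 10.
  m_6 = 3*10 - 15 = 15, d_6 = (237 - 15^2)/3 = 12/3 = 4, a_6 = floor((15 + 15)/4) = 7.
  m_7 = 4*7 - 15 = 13, d_7 = (237 - 13^2)/4 = 68/4 = 17, a_7 = floor((15 + 13)/17) = 1.
  m_8 = 17*1 - 13 = 4, d_8 = (237 - 4^2)/17 = 221/17 = 13, a_8 = floor((15 + 4)/13) = 1.
  m_9 = 13*1 - 4 = 9, d_9 = (237 - 9^2)/13 = 156/13 = 12, a_9 = floor((15 + 9)/12) = 2.
  m_10 = 12*2 - 9 = 15, d_10 = (237 - 15^2)/12 = 12/12 = 1, a_10 = floor((15 + 15)/1) = 30.
  m_11 = 1*30 - 15 = 15, d_11 = (237 - 15^2)/1 = 12/1 = 12: (m_11, d_11) = (m_1, d_1) = (15, 12), so from here the quotients repeat a_1, ..., a_10; the period length is 10.
Hence the expansion of sqrt(237) is a_0 = 15 followed by the repeating block 2, 1, 1, 7, 10, 7, 1, 1, 2, 30 (period 10).

[15; overline(2, 1, 1, 7, 10, 7, 1, 1, 2, 30)]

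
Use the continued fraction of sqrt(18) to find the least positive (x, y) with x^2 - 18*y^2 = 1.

(x, y) = (17, 4)

First expand sqrt(18) as a continued fraction. With x_i = (sqrt(18) + m_i)/d_i and (m_0, d_0) = (0, 1): a_0 = floor(sqrt(18)) = 4, since 4^2 = 16 <= 18 < 25 = 5^2.
Iterate m_{i+1} = d_i*a_i - m_i, d_{i+1} = (18 - m_{i+1}^2)/d_i, a_{i+1} = floor((a_0 + m_{i+1})/d_{i+1}):
  m_1 = 1*4 - 0 = 4, d_1 = (18 - 4^2)/1 = 2/1 = 2, a_1 = floor((4 + 4)/2) = 4.
  m_2 = 2*4 - 4 = 4, d_2 = (18 - 4^2)/2 = 2/2 = 1, a_2 = floor((4 + 4)/1) = 8.
  m_3 = 1*8 - 4 = 4, d_3 = (18 - 4^2)/1 = 2/1 = 2: (m_3, d_3) = (m_1, d_1) = (4, 2), so from here the quotients repeat a_1, a_2; the period length is 2.
So sqrt(18) = [4; (4, 8)] with period length k = 2.
k is even, so the fundamental solution of x^2 - 18y^2 = 1 is (p_{k-1}, q_{k-1}) = (p_1, q_1); compute convergents through index 1.
Convergents (p_i = a_i*p_{i-1} + p_{i-2}, q_i = a_i*q_{i-1} + q_{i-2} with p_{-2}=0, p_{-1}=1, q_{-2}=1, q_{-1}=0):
  i=0: a_0=4, p_0 = 4*1 + 0 = 4, q_0 = 4*0 + 1 = 1.
  i=1: a_1=4, p_1 = 4*4 + 1 = 17, q_1 = 4*1 + 0 = 4.
Check: 17^2 - 18*4^2 = 289 - 288 = 1, so (x, y) = (17, 4) solves the equation, and by the theorem it is the least positive solution.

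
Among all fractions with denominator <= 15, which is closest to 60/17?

Expand x = 60/17 as a continued fraction with the Euclidean algorithm:
  60 = 3*17 + 9, so a_0 = 3.
  17 = 1*9 + 8, so a_1 = 1.
  9 = 1*8 + 1, so a_2 = 1.
  8 = 8*1 + 0, so a_3 = 8.
so x = [3; 1, 1, 8].
Convergents (p_i = a_i*p_{i-1} + p_{i-2}, q_i = a_i*q_{i-1} + q_{i-2} with p_{-2}=0, p_{-1}=1, q_{-2}=1, q_{-1}=0), until the denominator exceeds 15:
  i=0: a_0=3, p_0 = 3*1 + 0 = 3, q_0 = 3*0 + 1 = 1.
  i=1: a_1=1, p_1 = 1*3 + 1 = 4, q_1 = 1*1 + 0 = 1.
  i=2: a_2=1, p_2 = 1*4 + 3 = 7, q_2 = 1*1 + 1 = 2.
  i=3: a_3=8, p_3 = 8*7 + 4 = 60, q_3 = 8*2 + 1 = 17.
q_3 = 17 > 15, so the last convergent with denominator <= 15 is p_2/q_2 = 7/2.
The closest fraction with denominator <= 15 is either p_2/q_2 or the intermediate fraction (k*p_2 + p_1)/(k*q_2 + q_1) with the largest k >= 1 whose denominator stays <= 15; these approach x as k grows, and every other convergent or intermediate fraction in range is farther away.
Largest k: floor((15 - q_1)/q_2) = floor((15 - 1)/2) = 7.
That gives (7*7 + 4)/(7*2 + 1) = 53/15.
Compare the errors: |x - 7/2| = |60*2 - 7*17|/(17*2) = 1/34, and |x - 53/15| = |60*15 - 53*17|/(17*15) = 1/255.
Cross-multiplying, 1*34 = 34 < 255 = 1*255, so 1/255 is smaller: the intermediate fraction 53/15 is closer to x than 7/2.

53/15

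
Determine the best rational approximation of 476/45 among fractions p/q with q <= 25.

201/19

Expand x = 476/45 as a continued fraction with the Euclidean algorithm:
  476 = 10*45 + 26, so a_0 = 10.
  45 = 1*26 + 19, so a_1 = 1.
  26 = 1*19 + 7, so a_2 = 1.
  19 = 2*7 + 5, so a_3 = 2.
  7 = 1*5 + 2, so a_4 = 1.
  5 = 2*2 + 1, so a_5 = 2.
  2 = 2*1 + 0, so a_6 = 2.
so x = [10; 1, 1, 2, 1, 2, 2].
Convergents (p_i = a_i*p_{i-1} + p_{i-2}, q_i = a_i*q_{i-1} + q_{i-2} with p_{-2}=0, p_{-1}=1, q_{-2}=1, q_{-1}=0), until the denominator exceeds 25:
  i=0: a_0=10, p_0 = 10*1 + 0 = 10, q_0 = 10*0 + 1 = 1.
  i=1: a_1=1, p_1 = 1*10 + 1 = 11, q_1 = 1*1 + 0 = 1.
  i=2: a_2=1, p_2 = 1*11 + 10 = 21, q_2 = 1*1 + 1 = 2.
  i=3: a_3=2, p_3 = 2*21 + 11 = 53, q_3 = 2*2 + 1 = 5.
  i=4: a_4=1, p_4 = 1*53 + 21 = 74, q_4 = 1*5 + 2 = 7.
  i=5: a_5=2, p_5 = 2*74 + 53 = 201, q_5 = 2*7 + 5 = 19.
  i=6: a_6=2, p_6 = 2*201 + 74 = 476, q_6 = 2*19 + 7 = 45.
q_6 = 45 > 25, so the last convergent with denominator <= 25 is p_5/q_5 = 201/19.
The closest fraction with denominator <= 25 is either p_5/q_5 or the intermediate fraction (k*p_5 + p_4)/(k*q_5 + q_4) with the largest k >= 1 whose denominator stays <= 25; these approach x as k grows, and every other convergent or intermediate fraction in range is farther away.
Largest k: floor((25 - q_4)/q_5) = floor((25 - 7)/19) = 0.
Since k = 0, no intermediate fraction beyond p_5/q_5 has denominator <= 25, so the convergent 201/19 is the closest (its error is |476*19 - 201*45|/(45*19) = 1/855).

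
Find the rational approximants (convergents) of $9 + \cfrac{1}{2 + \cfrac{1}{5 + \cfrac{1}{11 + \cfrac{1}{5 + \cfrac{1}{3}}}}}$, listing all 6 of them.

Using the convergent recurrence p_i = a_i*p_{i-1} + p_{i-2}, q_i = a_i*q_{i-1} + q_{i-2} with p_{-2}=0, p_{-1}=1, q_{-2}=1, q_{-1}=0:
  i=0: a_0=9, p_0 = 9*1 + 0 = 9, q_0 = 9*0 + 1 = 1.
  i=1: a_1=2, p_1 = 2*9 + 1 = 19, q_1 = 2*1 + 0 = 2.
  i=2: a_2=5, p_2 = 5*19 + 9 = 104, q_2 = 5*2 + 1 = 11.
  i=3: a_3=11, p_3 = 11*104 + 19 = 1163, q_3 = 11*11 + 2 = 123.
  i=4: a_4=5, p_4 = 5*1163 + 104 = 5919, q_4 = 5*123 + 11 = 626.
  i=5: a_5=3, p_5 = 3*5919 + 1163 = 18920, q_5 = 3*626 + 123 = 2001.

9/1, 19/2, 104/11, 1163/123, 5919/626, 18920/2001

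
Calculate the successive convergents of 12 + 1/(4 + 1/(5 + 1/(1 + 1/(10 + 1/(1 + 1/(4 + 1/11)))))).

Using the convergent recurrence p_i = a_i*p_{i-1} + p_{i-2}, q_i = a_i*q_{i-1} + q_{i-2} with p_{-2}=0, p_{-1}=1, q_{-2}=1, q_{-1}=0:
  i=0: a_0=12, p_0 = 12*1 + 0 = 12, q_0 = 12*0 + 1 = 1.
  i=1: a_1=4, p_1 = 4*12 + 1 = 49, q_1 = 4*1 + 0 = 4.
  i=2: a_2=5, p_2 = 5*49 + 12 = 257, q_2 = 5*4 + 1 = 21.
  i=3: a_3=1, p_3 = 1*257 + 49 = 306, q_3 = 1*21 + 4 = 25.
  i=4: a_4=10, p_4 = 10*306 + 257 = 3317, q_4 = 10*25 + 21 = 271.
  i=5: a_5=1, p_5 = 1*3317 + 306 = 3623, q_5 = 1*271 + 25 = 296.
  i=6: a_6=4, p_6 = 4*3623 + 3317 = 17809, q_6 = 4*296 + 271 = 1455.
  i=7: a_7=11, p_7 = 11*17809 + 3623 = 199522, q_7 = 11*1455 + 296 = 16301.

12/1, 49/4, 257/21, 306/25, 3317/271, 3623/296, 17809/1455, 199522/16301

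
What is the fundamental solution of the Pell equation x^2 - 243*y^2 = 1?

First expand sqrt(243) as a continued fraction. With x_i = (sqrt(243) + m_i)/d_i and (m_0, d_0) = (0, 1): a_0 = floor(sqrt(243)) = 15, since 15^2 = 225 <= 243 < 256 = 16^2.
Iterate m_{i+1} = d_i*a_i - m_i, d_{i+1} = (243 - m_{i+1}^2)/d_i, a_{i+1} = floor((a_0 + m_{i+1})/d_{i+1}):
  m_1 = 1*15 - 0 = 15, d_1 = (243 - 15^2)/1 = 18/1 = 18, a_1 = floor((15 + 15)/18) = 1.
  m_2 = 18*1 - 15 = 3, d_2 = (243 - 3^2)/18 = 234/18 = 13, a_2 = floor((15 + 3)/13) = 1.
  m_3 = 13*1 - 3 = 10, d_3 = (243 - 10^2)/13 = 143/13 = 11, a_3 = floor((15 + 10)/11) = 2.
  m_4 = 11*2 - 10 = 12, d_4 = (243 - 12^2)/11 = 99/11 = 9, a_4 = floor((15 + 12)/9) = 3.
  m_5 = 9*3 - 12 = 15, d_5 = (243 - 15^2)/9 = 18/9 = 2, a_5 = floor((15 + 15)/2) = 15.
  m_6 = 2*15 - 15 = 15, d_6 = (243 - 15^2)/2 = 18/2 = 9, a_6 = floor((15 + 15)/9) = 3.
  m_7 = 9*3 - 15 = 12, d_7 = (243 - 12^2)/9 = 99/9 = 11, a_7 = floor((15 + 12)/11) = 2.
  m_8 = 11*2 - 12 = 10, d_8 = (243 - 10^2)/11 = 143/11 = 13, a_8 = floor((15 + 10)/13) = 1.
  m_9 = 13*1 - 10 = 3, d_9 = (243 - 3^2)/13 = 234/13 = 18, a_9 = floor((15 + 3)/18) = 1.
  m_10 = 18*1 - 3 = 15, d_10 = (243 - 15^2)/18 = 18/18 = 1, a_10 = floor((15 + 15)/1) = 30.
  m_11 = 1*30 - 15 = 15, d_11 = (243 - 15^2)/1 = 18/1 = 18: (m_11, d_11) = (m_1, d_1) = (15, 18), so from here the quotients repeat a_1, ..., a_10; the period length is 10.
So sqrt(243) = [15; (1, 1, 2, 3, 15, 3, 2, 1, 1, 30)] with period length k = 10.
k is even, so the fundamental solution of x^2 - 243y^2 = 1 is (p_{k-1}, q_{k-1}) = (p_9, q_9); compute convergents through index 9.
Convergents (p_i = a_i*p_{i-1} + p_{i-2}, q_i = a_i*q_{i-1} + q_{i-2} with p_{-2}=0, p_{-1}=1, q_{-2}=1, q_{-1}=0):
  i=0: a_0=15, p_0 = 15*1 + 0 = 15, q_0 = 15*0 + 1 = 1.
  i=1: a_1=1, p_1 = 1*15 + 1 = 16, q_1 = 1*1 + 0 = 1.
  i=2: a_2=1, p_2 = 1*16 + 15 = 31, q_2 = 1*1 + 1 = 2.
  i=3: a_3=2, p_3 = 2*31 + 16 = 78, q_3 = 2*2 + 1 = 5.
  i=4: a_4=3, p_4 = 3*78 + 31 = 265, q_4 = 3*5 + 2 = 17.
  i=5: a_5=15, p_5 = 15*265 + 78 = 4053, q_5 = 15*17 + 5 = 260.
  i=6: a_6=3, p_6 = 3*4053 + 265 = 12424, q_6 = 3*260 + 17 = 797.
  i=7: a_7=2, p_7 = 2*12424 + 4053 = 28901, q_7 = 2*797 + 260 = 1854.
  i=8: a_8=1, p_8 = 1*28901 + 12424 = 41325, q_8 = 1*1854 + 797 = 2651.
  i=9: a_9=1, p_9 = 1*41325 + 28901 = 70226, q_9 = 1*2651 + 1854 = 4505.
Check: 70226^2 - 243*4505^2 = 4931691076 - 4931691075 = 1, so (x, y) = (70226, 4505) solves the equation, and by the theorem it is the least positive solution.

(x, y) = (70226, 4505)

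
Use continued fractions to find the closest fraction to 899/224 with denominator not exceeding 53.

213/53

Expand x = 899/224 as a continued fraction with the Euclidean algorithm:
  899 = 4*224 + 3, so a_0 = 4.
  224 = 74*3 + 2, so a_1 = 74.
  3 = 1*2 + 1, so a_2 = 1.
  2 = 2*1 + 0, so a_3 = 2.
so x = [4; 74, 1, 2].
Convergents (p_i = a_i*p_{i-1} + p_{i-2}, q_i = a_i*q_{i-1} + q_{i-2} with p_{-2}=0, p_{-1}=1, q_{-2}=1, q_{-1}=0), until the denominator exceeds 53:
  i=0: a_0=4, p_0 = 4*1 + 0 = 4, q_0 = 4*0 + 1 = 1.
  i=1: a_1=74, p_1 = 74*4 + 1 = 297, q_1 = 74*1 + 0 = 74.
q_1 = 74 > 53, so the last convergent with denominator <= 53 is p_0/q_0 = 4/1.
The closest fraction with denominator <= 53 is either p_0/q_0 or the intermediate fraction (k*p_0 + p_{-1})/(k*q_0 + q_{-1}) with the largest k >= 1 whose denominator stays <= 53; these approach x as k grows, and every other convergent or intermediate fraction in range is farther away.
Largest k: floor((53 - q_{-1})/q_0) = floor((53 - 0)/1) = 53 (using the seeds p_{-1} = 1, q_{-1} = 0).
That gives (53*4 + 1)/(53*1 + 0) = 213/53.
Compare the errors: |x - 4/1| = |899*1 - 4*224|/(224*1) = 3/224, and |x - 213/53| = |899*53 - 213*224|/(224*53) = 65/11872.
Cross-multiplying, 65*224 = 14560 < 35616 = 3*11872, so 65/11872 is smaller: the intermediate fraction 213/53 is closer to x than 4/1.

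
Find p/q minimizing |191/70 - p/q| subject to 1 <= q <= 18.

Expand x = 191/70 as a continued fraction with the Euclidean algorithm:
  191 = 2*70 + 51, so a_0 = 2.
  70 = 1*51 + 19, so a_1 = 1.
  51 = 2*19 + 13, so a_2 = 2.
  19 = 1*13 + 6, so a_3 = 1.
  13 = 2*6 + 1, so a_4 = 2.
  6 = 6*1 + 0, so a_5 = 6.
so x = [2; 1, 2, 1, 2, 6].
Convergents (p_i = a_i*p_{i-1} + p_{i-2}, q_i = a_i*q_{i-1} + q_{i-2} with p_{-2}=0, p_{-1}=1, q_{-2}=1, q_{-1}=0), until the denominator exceeds 18:
  i=0: a_0=2, p_0 = 2*1 + 0 = 2, q_0 = 2*0 + 1 = 1.
  i=1: a_1=1, p_1 = 1*2 + 1 = 3, q_1 = 1*1 + 0 = 1.
  i=2: a_2=2, p_2 = 2*3 + 2 = 8, q_2 = 2*1 + 1 = 3.
  i=3: a_3=1, p_3 = 1*8 + 3 = 11, q_3 = 1*3 + 1 = 4.
  i=4: a_4=2, p_4 = 2*11 + 8 = 30, q_4 = 2*4 + 3 = 11.
  i=5: a_5=6, p_5 = 6*30 + 11 = 191, q_5 = 6*11 + 4 = 70.
q_5 = 70 > 18, so the last convergent with denominator <= 18 is p_4/q_4 = 30/11.
The closest fraction with denominator <= 18 is either p_4/q_4 or the intermediate fraction (k*p_4 + p_3)/(k*q_4 + q_3) with the largest k >= 1 whose denominator stays <= 18; these approach x as k grows, and every other convergent or intermediate fraction in range is farther away.
Largest k: floor((18 - q_3)/q_4) = floor((18 - 4)/11) = 1.
That gives (1*30 + 11)/(1*11 + 4) = 41/15.
Compare the errors: |x - 30/11| = |191*11 - 30*70|/(70*11) = 1/770, and |x - 41/15| = |191*15 - 41*70|/(70*15) = 5/1050.
Cross-multiplying, 1*1050 = 1050 < 3850 = 5*770, so 1/770 is smaller: the convergent 30/11 is closer to x than 41/15.

30/11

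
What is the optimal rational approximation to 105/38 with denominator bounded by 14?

36/13

Expand x = 105/38 as a continued fraction with the Euclidean algorithm:
  105 = 2*38 + 29, so a_0 = 2.
  38 = 1*29 + 9, so a_1 = 1.
  29 = 3*9 + 2, so a_2 = 3.
  9 = 4*2 + 1, so a_3 = 4.
  2 = 2*1 + 0, so a_4 = 2.
so x = [2; 1, 3, 4, 2].
Convergents (p_i = a_i*p_{i-1} + p_{i-2}, q_i = a_i*q_{i-1} + q_{i-2} with p_{-2}=0, p_{-1}=1, q_{-2}=1, q_{-1}=0), until the denominator exceeds 14:
  i=0: a_0=2, p_0 = 2*1 + 0 = 2, q_0 = 2*0 + 1 = 1.
  i=1: a_1=1, p_1 = 1*2 + 1 = 3, q_1 = 1*1 + 0 = 1.
  i=2: a_2=3, p_2 = 3*3 + 2 = 11, q_2 = 3*1 + 1 = 4.
  i=3: a_3=4, p_3 = 4*11 + 3 = 47, q_3 = 4*4 + 1 = 17.
q_3 = 17 > 14, so the last convergent with denominator <= 14 is p_2/q_2 = 11/4.
The closest fraction with denominator <= 14 is either p_2/q_2 or the intermediate fraction (k*p_2 + p_1)/(k*q_2 + q_1) with the largest k >= 1 whose denominator stays <= 14; these approach x as k grows, and every other convergent or intermediate fraction in range is farther away.
Largest k: floor((14 - q_1)/q_2) = floor((14 - 1)/4) = 3.
That gives (3*11 + 3)/(3*4 + 1) = 36/13.
Compare the errors: |x - 11/4| = |105*4 - 11*38|/(38*4) = 2/152, and |x - 36/13| = |105*13 - 36*38|/(38*13) = 3/494.
Cross-multiplying, 3*152 = 456 < 988 = 2*494, so 3/494 is smaller: the intermediate fraction 36/13 is closer to x than 11/4.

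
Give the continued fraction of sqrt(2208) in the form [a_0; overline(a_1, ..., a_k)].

Write x_i = (sqrt(2208) + m_i)/d_i with (m_0, d_0) = (0, 1). a_0 = floor(sqrt(2208)) = 46, since 46^2 = 2116 <= 2208 < 2209 = 47^2.
Iterate m_{i+1} = d_i*a_i - m_i, d_{i+1} = (2208 - m_{i+1}^2)/d_i, a_{i+1} = floor((a_0 + m_{i+1})/d_{i+1}):
  m_1 = 1*46 - 0 = 46, d_1 = (2208 - 46^2)/1 = 92/1 = 92, a_1 = floor((46 + 46)/92) = 1.
  m_2 = 92*1 - 46 = 46, d_2 = (2208 - 46^2)/92 = 92/92 = 1, a_2 = floor((46 + 46)/1) = 92.
  m_3 = 1*92 - 46 = 46, d_3 = (2208 - 46^2)/1 = 92/1 = 92: (m_3, d_3) = (m_1, d_1) = (46, 92), so from here the quotients repeat a_1, a_2; the period length is 2.
Hence the expansion of sqrt(2208) is a_0 = 46 followed by the repeating block 1, 92 (period 2).

[46; overline(1, 92)]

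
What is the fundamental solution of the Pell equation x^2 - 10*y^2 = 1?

First expand sqrt(10) as a continued fraction. With x_i = (sqrt(10) + m_i)/d_i and (m_0, d_0) = (0, 1): a_0 = floor(sqrt(10)) = 3, since 3^2 = 9 <= 10 < 16 = 4^2.
Iterate m_{i+1} = d_i*a_i - m_i, d_{i+1} = (10 - m_{i+1}^2)/d_i, a_{i+1} = floor((a_0 + m_{i+1})/d_{i+1}):
  m_1 = 1*3 - 0 = 3, d_1 = (10 - 3^2)/1 = 1/1 = 1, a_1 = floor((3 + 3)/1) = 6.
  m_2 = 1*6 - 3 = 3, d_2 = (10 - 3^2)/1 = 1/1 = 1: (m_2, d_2) = (m_1, d_1) = (3, 1), so from here the quotient a_1 repeats; the period length is 1.
So sqrt(10) = [3; (6)] with period length k = 1.
k is odd, so (p_{k-1}, q_{k-1}) only solves x^2 - 10y^2 = -1 and the fundamental solution of x^2 - 10y^2 = 1 is (p_{2k-1}, q_{2k-1}) = (p_1, q_1); compute convergents through index 1, running through the period twice.
Convergents (p_i = a_i*p_{i-1} + p_{i-2}, q_i = a_i*q_{i-1} + q_{i-2} with p_{-2}=0, p_{-1}=1, q_{-2}=1, q_{-1}=0):
  i=0: a_0=3, p_0 = 3*1 + 0 = 3, q_0 = 3*0 + 1 = 1.
  i=1: a_1=6, p_1 = 6*3 + 1 = 19, q_1 = 6*1 + 0 = 6.
Indeed p_0^2 - 10*q_0^2 = 9 - 10 = -1, not +1.
Check: 19^2 - 10*6^2 = 361 - 360 = 1, so (x, y) = (19, 6) solves the equation, and by the theorem it is the least positive solution.

(x, y) = (19, 6)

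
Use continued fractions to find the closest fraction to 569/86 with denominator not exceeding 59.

Expand x = 569/86 as a continued fraction with the Euclidean algorithm:
  569 = 6*86 + 53, so a_0 = 6.
  86 = 1*53 + 33, so a_1 = 1.
  53 = 1*33 + 20, so a_2 = 1.
  33 = 1*20 + 13, so a_3 = 1.
  20 = 1*13 + 7, so a_4 = 1.
  13 = 1*7 + 6, so a_5 = 1.
  7 = 1*6 + 1, so a_6 = 1.
  6 = 6*1 + 0, so a_7 = 6.
so x = [6; 1, 1, 1, 1, 1, 1, 6].
Convergents (p_i = a_i*p_{i-1} + p_{i-2}, q_i = a_i*q_{i-1} + q_{i-2} with p_{-2}=0, p_{-1}=1, q_{-2}=1, q_{-1}=0), until the denominator exceeds 59:
  i=0: a_0=6, p_0 = 6*1 + 0 = 6, q_0 = 6*0 + 1 = 1.
  i=1: a_1=1, p_1 = 1*6 + 1 = 7, q_1 = 1*1 + 0 = 1.
  i=2: a_2=1, p_2 = 1*7 + 6 = 13, q_2 = 1*1 + 1 = 2.
  i=3: a_3=1, p_3 = 1*13 + 7 = 20, q_3 = 1*2 + 1 = 3.
  i=4: a_4=1, p_4 = 1*20 + 13 = 33, q_4 = 1*3 + 2 = 5.
  i=5: a_5=1, p_5 = 1*33 + 20 = 53, q_5 = 1*5 + 3 = 8.
  i=6: a_6=1, p_6 = 1*53 + 33 = 86, q_6 = 1*8 + 5 = 13.
  i=7: a_7=6, p_7 = 6*86 + 53 = 569, q_7 = 6*13 + 8 = 86.
q_7 = 86 > 59, so the last convergent with denominator <= 59 is p_6/q_6 = 86/13.
The closest fraction with denominator <= 59 is either p_6/q_6 or the intermediate fraction (k*p_6 + p_5)/(k*q_6 + q_5) with the largest k >= 1 whose denominator stays <= 59; these approach x as k grows, and every other convergent or intermediate fraction in range is farther away.
Largest k: floor((59 - q_5)/q_6) = floor((59 - 8)/13) = 3.
That gives (3*86 + 53)/(3*13 + 8) = 311/47.
Compare the errors: |x - 86/13| = |569*13 - 86*86|/(86*13) = 1/1118, and |x - 311/47| = |569*47 - 311*86|/(86*47) = 3/4042.
Cross-multiplying, 3*1118 = 3354 < 4042 = 1*4042, so 3/4042 is smaller: the intermediate fraction 311/47 is closer to x than 86/13.

311/47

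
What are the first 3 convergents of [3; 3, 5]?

3/1, 10/3, 53/16

Using the convergent recurrence p_i = a_i*p_{i-1} + p_{i-2}, q_i = a_i*q_{i-1} + q_{i-2} with p_{-2}=0, p_{-1}=1, q_{-2}=1, q_{-1}=0:
  i=0: a_0=3, p_0 = 3*1 + 0 = 3, q_0 = 3*0 + 1 = 1.
  i=1: a_1=3, p_1 = 3*3 + 1 = 10, q_1 = 3*1 + 0 = 3.
  i=2: a_2=5, p_2 = 5*10 + 3 = 53, q_2 = 5*3 + 1 = 16.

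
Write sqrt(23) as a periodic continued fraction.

[4; (1, 3, 1, 8)]

Write x_i = (sqrt(23) + m_i)/d_i with (m_0, d_0) = (0, 1). a_0 = floor(sqrt(23)) = 4, since 4^2 = 16 <= 23 < 25 = 5^2.
Iterate m_{i+1} = d_i*a_i - m_i, d_{i+1} = (23 - m_{i+1}^2)/d_i, a_{i+1} = floor((a_0 + m_{i+1})/d_{i+1}):
  m_1 = 1*4 - 0 = 4, d_1 = (23 - 4^2)/1 = 7/1 = 7, a_1 = floor((4 + 4)/7) = 1.
  m_2 = 7*1 - 4 = 3, d_2 = (23 - 3^2)/7 = 14/7 = 2, a_2 = floor((4 + 3)/2) = 3.
  m_3 = 2*3 - 3 = 3, d_3 = (23 - 3^2)/2 = 14/2 = 7, a_3 = floor((4 + 3)/7) = 1.
  m_4 = 7*1 - 3 = 4, d_4 = (23 - 4^2)/7 = 7/7 = 1, a_4 = floor((4 + 4)/1) = 8.
  m_5 = 1*8 - 4 = 4, d_5 = (23 - 4^2)/1 = 7/1 = 7: (m_5, d_5) = (m_1, d_1) = (4, 7), so from here the quotients repeat a_1, ..., a_4; the period length is 4.
Hence the expansion of sqrt(23) is a_0 = 4 followed by the repeating block 1, 3, 1, 8 (period 4).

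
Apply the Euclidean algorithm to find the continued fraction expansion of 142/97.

[1; 2, 6, 2, 3]

Run the Euclidean algorithm on 142 and 97; the successive quotients are the partial quotients a_0, a_1, ... (each step inverts the fractional part left over by the previous one):
  142 = 1*97 + 45, so a_0 = 1.
  97 = 2*45 + 7, so a_1 = 2.
  45 = 6*7 + 3, so a_2 = 6.
  7 = 2*3 + 1, so a_3 = 2.
  3 = 3*1 + 0, so a_4 = 3.
The remainder reaches 0 after 5 divisions, so the expansion has 5 partial quotients, read off in order.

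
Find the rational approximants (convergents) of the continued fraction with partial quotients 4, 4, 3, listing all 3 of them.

Using the convergent recurrence p_i = a_i*p_{i-1} + p_{i-2}, q_i = a_i*q_{i-1} + q_{i-2} with p_{-2}=0, p_{-1}=1, q_{-2}=1, q_{-1}=0:
  i=0: a_0=4, p_0 = 4*1 + 0 = 4, q_0 = 4*0 + 1 = 1.
  i=1: a_1=4, p_1 = 4*4 + 1 = 17, q_1 = 4*1 + 0 = 4.
  i=2: a_2=3, p_2 = 3*17 + 4 = 55, q_2 = 3*4 + 1 = 13.

4/1, 17/4, 55/13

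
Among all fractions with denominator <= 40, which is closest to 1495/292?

Expand x = 1495/292 as a continued fraction with the Euclidean algorithm:
  1495 = 5*292 + 35, so a_0 = 5.
  292 = 8*35 + 12, so a_1 = 8.
  35 = 2*12 + 11, so a_2 = 2.
  12 = 1*11 + 1, so a_3 = 1.
  11 = 11*1 + 0, so a_4 = 11.
so x = [5; 8, 2, 1, 11].
Convergents (p_i = a_i*p_{i-1} + p_{i-2}, q_i = a_i*q_{i-1} + q_{i-2} with p_{-2}=0, p_{-1}=1, q_{-2}=1, q_{-1}=0), until the denominator exceeds 40:
  i=0: a_0=5, p_0 = 5*1 + 0 = 5, q_0 = 5*0 + 1 = 1.
  i=1: a_1=8, p_1 = 8*5 + 1 = 41, q_1 = 8*1 + 0 = 8.
  i=2: a_2=2, p_2 = 2*41 + 5 = 87, q_2 = 2*8 + 1 = 17.
  i=3: a_3=1, p_3 = 1*87 + 41 = 128, q_3 = 1*17 + 8 = 25.
  i=4: a_4=11, p_4 = 11*128 + 87 = 1495, q_4 = 11*25 + 17 = 292.
q_4 = 292 > 40, so the last convergent with denominator <= 40 is p_3/q_3 = 128/25.
The closest fraction with denominator <= 40 is either p_3/q_3 or the intermediate fraction (k*p_3 + p_2)/(k*q_3 + q_2) with the largest k >= 1 whose denominator stays <= 40; these approach x as k grows, and every other convergent or intermediate fraction in range is farther away.
Largest k: floor((40 - q_2)/q_3) = floor((40 - 17)/25) = 0.
Since k = 0, no intermediate fraction beyond p_3/q_3 has denominator <= 40, so the convergent 128/25 is the closest (its error is |1495*25 - 128*292|/(292*25) = 1/7300).

128/25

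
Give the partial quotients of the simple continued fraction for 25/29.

Run the Euclidean algorithm on 25 and 29; the successive quotients are the partial quotients a_0, a_1, ... (each step inverts the fractional part left over by the previous one):
  25 = 0*29 + 25, so a_0 = 0.
  29 = 1*25 + 4, so a_1 = 1.
  25 = 6*4 + 1, so a_2 = 6.
  4 = 4*1 + 0, so a_3 = 4.
The remainder reaches 0 after 4 divisions, so the expansion has 4 partial quotients, read off in order.

[0; 1, 6, 4]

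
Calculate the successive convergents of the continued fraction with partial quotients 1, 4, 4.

1/1, 5/4, 21/17

Using the convergent recurrence p_i = a_i*p_{i-1} + p_{i-2}, q_i = a_i*q_{i-1} + q_{i-2} with p_{-2}=0, p_{-1}=1, q_{-2}=1, q_{-1}=0:
  i=0: a_0=1, p_0 = 1*1 + 0 = 1, q_0 = 1*0 + 1 = 1.
  i=1: a_1=4, p_1 = 4*1 + 1 = 5, q_1 = 4*1 + 0 = 4.
  i=2: a_2=4, p_2 = 4*5 + 1 = 21, q_2 = 4*4 + 1 = 17.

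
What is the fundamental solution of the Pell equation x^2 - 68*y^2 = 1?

(x, y) = (33, 4)

First expand sqrt(68) as a continued fraction. With x_i = (sqrt(68) + m_i)/d_i and (m_0, d_0) = (0, 1): a_0 = floor(sqrt(68)) = 8, since 8^2 = 64 <= 68 < 81 = 9^2.
Iterate m_{i+1} = d_i*a_i - m_i, d_{i+1} = (68 - m_{i+1}^2)/d_i, a_{i+1} = floor((a_0 + m_{i+1})/d_{i+1}):
  m_1 = 1*8 - 0 = 8, d_1 = (68 - 8^2)/1 = 4/1 = 4, a_1 = floor((8 + 8)/4) = 4.
  m_2 = 4*4 - 8 = 8, d_2 = (68 - 8^2)/4 = 4/4 = 1, a_2 = floor((8 + 8)/1) = 16.
  m_3 = 1*16 - 8 = 8, d_3 = (68 - 8^2)/1 = 4/1 = 4: (m_3, d_3) = (m_1, d_1) = (8, 4), so from here the quotients repeat a_1, a_2; the period length is 2.
So sqrt(68) = [8; (4, 16)] with period length k = 2.
k is even, so the fundamental solution of x^2 - 68y^2 = 1 is (p_{k-1}, q_{k-1}) = (p_1, q_1); compute convergents through index 1.
Convergents (p_i = a_i*p_{i-1} + p_{i-2}, q_i = a_i*q_{i-1} + q_{i-2} with p_{-2}=0, p_{-1}=1, q_{-2}=1, q_{-1}=0):
  i=0: a_0=8, p_0 = 8*1 + 0 = 8, q_0 = 8*0 + 1 = 1.
  i=1: a_1=4, p_1 = 4*8 + 1 = 33, q_1 = 4*1 + 0 = 4.
Check: 33^2 - 68*4^2 = 1089 - 1088 = 1, so (x, y) = (33, 4) solves the equation, and by the theorem it is the least positive solution.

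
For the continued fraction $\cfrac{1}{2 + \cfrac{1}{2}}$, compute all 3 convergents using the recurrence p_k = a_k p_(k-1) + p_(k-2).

Using the convergent recurrence p_i = a_i*p_{i-1} + p_{i-2}, q_i = a_i*q_{i-1} + q_{i-2} with p_{-2}=0, p_{-1}=1, q_{-2}=1, q_{-1}=0:
  i=0: a_0=0, p_0 = 0*1 + 0 = 0, q_0 = 0*0 + 1 = 1.
  i=1: a_1=2, p_1 = 2*0 + 1 = 1, q_1 = 2*1 + 0 = 2.
  i=2: a_2=2, p_2 = 2*1 + 0 = 2, q_2 = 2*2 + 1 = 5.

0/1, 1/2, 2/5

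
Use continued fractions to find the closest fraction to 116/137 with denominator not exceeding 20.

Expand x = 116/137 as a continued fraction with the Euclidean algorithm:
  116 = 0*137 + 116, so a_0 = 0.
  137 = 1*116 + 21, so a_1 = 1.
  116 = 5*21 + 11, so a_2 = 5.
  21 = 1*11 + 10, so a_3 = 1.
  11 = 1*10 + 1, so a_4 = 1.
  10 = 10*1 + 0, so a_5 = 10.
so x = [0; 1, 5, 1, 1, 10].
Convergents (p_i = a_i*p_{i-1} + p_{i-2}, q_i = a_i*q_{i-1} + q_{i-2} with p_{-2}=0, p_{-1}=1, q_{-2}=1, q_{-1}=0), until the denominator exceeds 20:
  i=0: a_0=0, p_0 = 0*1 + 0 = 0, q_0 = 0*0 + 1 = 1.
  i=1: a_1=1, p_1 = 1*0 + 1 = 1, q_1 = 1*1 + 0 = 1.
  i=2: a_2=5, p_2 = 5*1 + 0 = 5, q_2 = 5*1 + 1 = 6.
  i=3: a_3=1, p_3 = 1*5 + 1 = 6, q_3 = 1*6 + 1 = 7.
  i=4: a_4=1, p_4 = 1*6 + 5 = 11, q_4 = 1*7 + 6 = 13.
  i=5: a_5=10, p_5 = 10*11 + 6 = 116, q_5 = 10*13 + 7 = 137.
q_5 = 137 > 20, so the last convergent with denominator <= 20 is p_4/q_4 = 11/13.
The closest fraction with denominator <= 20 is either p_4/q_4 or the intermediate fraction (k*p_4 + p_3)/(k*q_4 + q_3) with the largest k >= 1 whose denominator stays <= 20; these approach x as k grows, and every other convergent or intermediate fraction in range is farther away.
Largest k: floor((20 - q_3)/q_4) = floor((20 - 7)/13) = 1.
That gives (1*11 + 6)/(1*13 + 7) = 17/20.
Compare the errors: |x - 11/13| = |116*13 - 11*137|/(137*13) = 1/1781, and |x - 17/20| = |116*20 - 17*137|/(137*20) = 9/2740.
Cross-multiplying, 1*2740 = 2740 < 16029 = 9*1781, so 1/1781 is smaller: the convergent 11/13 is closer to x than 17/20.

11/13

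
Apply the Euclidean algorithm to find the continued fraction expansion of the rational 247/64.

Run the Euclidean algorithm on 247 and 64; the successive quotients are the partial quotients a_0, a_1, ... (each step inverts the fractional part left over by the previous one):
  247 = 3*64 + 55, so a_0 = 3.
  64 = 1*55 + 9, so a_1 = 1.
  55 = 6*9 + 1, so a_2 = 6.
  9 = 9*1 + 0, so a_3 = 9.
The remainder reaches 0 after 4 divisions, so the expansion has 4 partial quotients, read off in order.

[3; 1, 6, 9]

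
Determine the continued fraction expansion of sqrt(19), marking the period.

[4; (2, 1, 3, 1, 2, 8)]

Write x_i = (sqrt(19) + m_i)/d_i with (m_0, d_0) = (0, 1). a_0 = floor(sqrt(19)) = 4, since 4^2 = 16 <= 19 < 25 = 5^2.
Iterate m_{i+1} = d_i*a_i - m_i, d_{i+1} = (19 - m_{i+1}^2)/d_i, a_{i+1} = floor((a_0 + m_{i+1})/d_{i+1}):
  m_1 = 1*4 - 0 = 4, d_1 = (19 - 4^2)/1 = 3/1 = 3, a_1 = floor((4 + 4)/3) = 2.
  m_2 = 3*2 - 4 = 2, d_2 = (19 - 2^2)/3 = 15/3 = 5, a_2 = floor((4 + 2)/5) = 1.
  m_3 = 5*1 - 2 = 3, d_3 = (19 - 3^2)/5 = 10/5 = 2, a_3 = floor((4 + 3)/2) = 3.
  m_4 = 2*3 - 3 = 3, d_4 = (19 - 3^2)/2 = 10/2 = 5, a_4 = floor((4 + 3)/5) = 1.
  m_5 = 5*1 - 3 = 2, d_5 = (19 - 2^2)/5 = 15/5 = 3, a_5 = floor((4 + 2)/3) = 2.
  m_6 = 3*2 - 2 = 4, d_6 = (19 - 4^2)/3 = 3/3 = 1, a_6 = floor((4 + 4)/1) = 8.
  m_7 = 1*8 - 4 = 4, d_7 = (19 - 4^2)/1 = 3/1 = 3: (m_7, d_7) = (m_1, d_1) = (4, 3), so from here the quotients repeat a_1, ..., a_6; the period length is 6.
Hence the expansion of sqrt(19) is a_0 = 4 followed by the repeating block 2, 1, 3, 1, 2, 8 (period 6).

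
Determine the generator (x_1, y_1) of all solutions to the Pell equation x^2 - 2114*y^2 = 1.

(x, y) = (2115, 46)

First expand sqrt(2114) as a continued fraction. With x_i = (sqrt(2114) + m_i)/d_i and (m_0, d_0) = (0, 1): a_0 = floor(sqrt(2114)) = 45, since 45^2 = 2025 <= 2114 < 2116 = 46^2.
Iterate m_{i+1} = d_i*a_i - m_i, d_{i+1} = (2114 - m_{i+1}^2)/d_i, a_{i+1} = floor((a_0 + m_{i+1})/d_{i+1}):
  m_1 = 1*45 - 0 = 45, d_1 = (2114 - 45^2)/1 = 89/1 = 89, a_1 = floor((45 + 45)/89) = 1.
  m_2 = 89*1 - 45 = 44, d_2 = (2114 - 44^2)/89 = 178/89 = 2, a_2 = floor((45 + 44)/2) = 44.
  m_3 = 2*44 - 44 = 44, d_3 = (2114 - 44^2)/2 = 178/2 = 89, a_3 = floor((45 + 44)/89) = 1.
  m_4 = 89*1 - 44 = 45, d_4 = (2114 - 45^2)/89 = 89/89 = 1, a_4 = floor((45 + 45)/1) = 90.
  m_5 = 1*90 - 45 = 45, d_5 = (2114 - 45^2)/1 = 89/1 = 89: (m_5, d_5) = (m_1, d_1) = (45, 89), so from here the quotients repeat a_1, ..., a_4; the period length is 4.
So sqrt(2114) = [45; (1, 44, 1, 90)] with period length k = 4.
k is even, so the fundamental solution of x^2 - 2114y^2 = 1 is (p_{k-1}, q_{k-1}) = (p_3, q_3); compute convergents through index 3.
Convergents (p_i = a_i*p_{i-1} + p_{i-2}, q_i = a_i*q_{i-1} + q_{i-2} with p_{-2}=0, p_{-1}=1, q_{-2}=1, q_{-1}=0):
  i=0: a_0=45, p_0 = 45*1 + 0 = 45, q_0 = 45*0 + 1 = 1.
  i=1: a_1=1, p_1 = 1*45 + 1 = 46, q_1 = 1*1 + 0 = 1.
  i=2: a_2=44, p_2 = 44*46 + 45 = 2069, q_2 = 44*1 + 1 = 45.
  i=3: a_3=1, p_3 = 1*2069 + 46 = 2115, q_3 = 1*45 + 1 = 46.
Check: 2115^2 - 2114*46^2 = 4473225 - 4473224 = 1, so (x, y) = (2115, 46) solves the equation, and by the theorem it is the least positive solution.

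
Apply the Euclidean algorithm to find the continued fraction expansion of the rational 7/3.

Run the Euclidean algorithm on 7 and 3; the successive quotients are the partial quotients a_0, a_1, ... (each step inverts the fractional part left over by the previous one):
  7 = 2*3 + 1, so a_0 = 2.
  3 = 3*1 + 0, so a_1 = 3.
The remainder reaches 0 after 2 divisions, so the expansion has 2 partial quotients, read off in order.

[2; 3]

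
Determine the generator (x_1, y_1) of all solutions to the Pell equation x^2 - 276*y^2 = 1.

First expand sqrt(276) as a continued fraction. With x_i = (sqrt(276) + m_i)/d_i and (m_0, d_0) = (0, 1): a_0 = floor(sqrt(276)) = 16, since 16^2 = 256 <= 276 < 289 = 17^2.
Iterate m_{i+1} = d_i*a_i - m_i, d_{i+1} = (276 - m_{i+1}^2)/d_i, a_{i+1} = floor((a_0 + m_{i+1})/d_{i+1}):
  m_1 = 1*16 - 0 = 16, d_1 = (276 - 16^2)/1 = 20/1 = 20, a_1 = floor((16 + 16)/20) = 1.
  m_2 = 20*1 - 16 = 4, d_2 = (276 - 4^2)/20 = 260/20 = 13, a_2 = floor((16 + 4)/13) = 1.
  m_3 = 13*1 - 4 = 9, d_3 = (276 - 9^2)/13 = 195/13 = 15, a_3 = floor((16 + 9)/15) = 1.
  m_4 = 15*1 - 9 = 6, d_4 = (276 - 6^2)/15 = 240/15 = 16, a_4 = floor((16 + 6)/16) = 1.
  m_5 = 16*1 - 6 = 10, d_5 = (276 - 10^2)/16 = 176/16 = 11, a_5 = floor((16 + 10)/11) = 2.
  m_6 = 11*2 - 10 = 12, d_6 = (276 - 12^2)/11 = 132/11 = 12, a_6 = floor((16 + 12)/12) = 2.
  m_7 = 12*2 - 12 = 12, d_7 = (276 - 12^2)/12 = 132/12 = 11, a_7 = floor((16 + 12)/11) = 2.
  m_8 = 11*2 - 12 = 10, d_8 = (276 - 10^2)/11 = 176/11 = 16, a_8 = floor((16 + 10)/16) = 1.
  m_9 = 16*1 - 10 = 6, d_9 = (276 - 6^2)/16 = 240/16 = 15, a_9 = floor((16 + 6)/15) = 1.
  m_10 = 15*1 - 6 = 9, d_10 = (276 - 9^2)/15 = 195/15 = 13, a_10 = floor((16 + 9)/13) = 1.
  m_11 = 13*1 - 9 = 4, d_11 = (276 - 4^2)/13 = 260/13 = 20, a_11 = floor((16 + 4)/20) = 1.
  m_12 = 20*1 - 4 = 16, d_12 = (276 - 16^2)/20 = 20/20 = 1, a_12 = floor((16 + 16)/1) = 32.
  m_13 = 1*32 - 16 = 16, d_13 = (276 - 16^2)/1 = 20/1 = 20: (m_13, d_13) = (m_1, d_1) = (16, 20), so from here the quotients repeat a_1, ..., a_12; the period length is 12.
So sqrt(276) = [16; (1, 1, 1, 1, 2, 2, 2, 1, 1, 1, 1, 32)] with period length k = 12.
k is even, so the fundamental solution of x^2 - 276y^2 = 1 is (p_{k-1}, q_{k-1}) = (p_11, q_11); compute convergents through index 11.
Convergents (p_i = a_i*p_{i-1} + p_{i-2}, q_i = a_i*q_{i-1} + q_{i-2} with p_{-2}=0, p_{-1}=1, q_{-2}=1, q_{-1}=0):
  i=0: a_0=16, p_0 = 16*1 + 0 = 16, q_0 = 16*0 + 1 = 1.
  i=1: a_1=1, p_1 = 1*16 + 1 = 17, q_1 = 1*1 + 0 = 1.
  i=2: a_2=1, p_2 = 1*17 + 16 = 33, q_2 = 1*1 + 1 = 2.
  i=3: a_3=1, p_3 = 1*33 + 17 = 50, q_3 = 1*2 + 1 = 3.
  i=4: a_4=1, p_4 = 1*50 + 33 = 83, q_4 = 1*3 + 2 = 5.
  i=5: a_5=2, p_5 = 2*83 + 50 = 216, q_5 = 2*5 + 3 = 13.
  i=6: a_6=2, p_6 = 2*216 + 83 = 515, q_6 = 2*13 + 5 = 31.
  i=7: a_7=2, p_7 = 2*515 + 216 = 1246, q_7 = 2*31 + 13 = 75.
  i=8: a_8=1, p_8 = 1*1246 + 515 = 1761, q_8 = 1*75 + 31 = 106.
  i=9: a_9=1, p_9 = 1*1761 + 1246 = 3007, q_9 = 1*106 + 75 = 181.
  i=10: a_10=1, p_10 = 1*3007 + 1761 = 4768, q_10 = 1*181 + 106 = 287.
  i=11: a_11=1, p_11 = 1*4768 + 3007 = 7775, q_11 = 1*287 + 181 = 468.
Check: 7775^2 - 276*468^2 = 60450625 - 60450624 = 1, so (x, y) = (7775, 468) solves the equation, and by the theorem it is the least positive solution.

(x, y) = (7775, 468)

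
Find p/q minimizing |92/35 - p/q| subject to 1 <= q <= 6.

13/5

Expand x = 92/35 as a continued fraction with the Euclidean algorithm:
  92 = 2*35 + 22, so a_0 = 2.
  35 = 1*22 + 13, so a_1 = 1.
  22 = 1*13 + 9, so a_2 = 1.
  13 = 1*9 + 4, so a_3 = 1.
  9 = 2*4 + 1, so a_4 = 2.
  4 = 4*1 + 0, so a_5 = 4.
so x = [2; 1, 1, 1, 2, 4].
Convergents (p_i = a_i*p_{i-1} + p_{i-2}, q_i = a_i*q_{i-1} + q_{i-2} with p_{-2}=0, p_{-1}=1, q_{-2}=1, q_{-1}=0), until the denominator exceeds 6:
  i=0: a_0=2, p_0 = 2*1 + 0 = 2, q_0 = 2*0 + 1 = 1.
  i=1: a_1=1, p_1 = 1*2 + 1 = 3, q_1 = 1*1 + 0 = 1.
  i=2: a_2=1, p_2 = 1*3 + 2 = 5, q_2 = 1*1 + 1 = 2.
  i=3: a_3=1, p_3 = 1*5 + 3 = 8, q_3 = 1*2 + 1 = 3.
  i=4: a_4=2, p_4 = 2*8 + 5 = 21, q_4 = 2*3 + 2 = 8.
q_4 = 8 > 6, so the last convergent with denominator <= 6 is p_3/q_3 = 8/3.
The closest fraction with denominator <= 6 is either p_3/q_3 or the intermediate fraction (k*p_3 + p_2)/(k*q_3 + q_2) with the largest k >= 1 whose denominator stays <= 6; these approach x as k grows, and every other convergent or intermediate fraction in range is farther away.
Largest k: floor((6 - q_2)/q_3) = floor((6 - 2)/3) = 1.
That gives (1*8 + 5)/(1*3 + 2) = 13/5.
Compare the errors: |x - 8/3| = |92*3 - 8*35|/(35*3) = 4/105, and |x - 13/5| = |92*5 - 13*35|/(35*5) = 5/175.
Cross-multiplying, 5*105 = 525 < 700 = 4*175, so 5/175 is smaller: the intermediate fraction 13/5 is closer to x than 8/3.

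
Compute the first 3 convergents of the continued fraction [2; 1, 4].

Using the convergent recurrence p_i = a_i*p_{i-1} + p_{i-2}, q_i = a_i*q_{i-1} + q_{i-2} with p_{-2}=0, p_{-1}=1, q_{-2}=1, q_{-1}=0:
  i=0: a_0=2, p_0 = 2*1 + 0 = 2, q_0 = 2*0 + 1 = 1.
  i=1: a_1=1, p_1 = 1*2 + 1 = 3, q_1 = 1*1 + 0 = 1.
  i=2: a_2=4, p_2 = 4*3 + 2 = 14, q_2 = 4*1 + 1 = 5.

2/1, 3/1, 14/5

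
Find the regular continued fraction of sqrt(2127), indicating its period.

[46; (8, 2, 1, 2, 30, 2, 1, 2, 8, 92)]

Write x_i = (sqrt(2127) + m_i)/d_i with (m_0, d_0) = (0, 1). a_0 = floor(sqrt(2127)) = 46, since 46^2 = 2116 <= 2127 < 2209 = 47^2.
Iterate m_{i+1} = d_i*a_i - m_i, d_{i+1} = (2127 - m_{i+1}^2)/d_i, a_{i+1} = floor((a_0 + m_{i+1})/d_{i+1}):
  m_1 = 1*46 - 0 = 46, d_1 = (2127 - 46^2)/1 = 11/1 = 11, a_1 = floor((46 + 46)/11) = 8.
  m_2 = 11*8 - 46 = 42, d_2 = (2127 - 42^2)/11 = 363/11 = 33, a_2 = floor((46 + 42)/33) = 2.
  m_3 = 33*2 - 42 = 24, d_3 = (2127 - 24^2)/33 = 1551/33 = 47, a_3 = floor((46 + 24)/47) = 1.
  m_4 = 47*1 - 24 = 23, d_4 = (2127 - 23^2)/47 = 1598/47 = 34, a_4 = floor((46 + 23)/34) = 2.
  m_5 = 34*2 - 23 = 45, d_5 = (2127 - 45^2)/34 = 102/34 = 3, a_5 = floor((46 + 45)/3) = 30.
  m_6 = 3*30 - 45 = 45, d_6 = (2127 - 45^2)/3 = 102/3 = 34, a_6 = floor((46 + 45)/34) = 2.
  m_7 = 34*2 - 45 = 23, d_7 = (2127 - 23^2)/34 = 1598/34 = 47, a_7 = floor((46 + 23)/47) = 1.
  m_8 = 47*1 - 23 = 24, d_8 = (2127 - 24^2)/47 = 1551/47 = 33, a_8 = floor((46 + 24)/33) = 2.
  m_9 = 33*2 - 24 = 42, d_9 = (2127 - 42^2)/33 = 363/33 = 11, a_9 = floor((46 + 42)/11) = 8.
  m_10 = 11*8 - 42 = 46, d_10 = (2127 - 46^2)/11 = 11/11 = 1, a_10 = floor((46 + 46)/1) = 92.
  m_11 = 1*92 - 46 = 46, d_11 = (2127 - 46^2)/1 = 11/1 = 11: (m_11, d_11) = (m_1, d_1) = (46, 11), so from here the quotients repeat a_1, ..., a_10; the period length is 10.
Hence the expansion of sqrt(2127) is a_0 = 46 followed by the repeating block 8, 2, 1, 2, 30, 2, 1, 2, 8, 92 (period 10).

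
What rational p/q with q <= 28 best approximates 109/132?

19/23

Expand x = 109/132 as a continued fraction with the Euclidean algorithm:
  109 = 0*132 + 109, so a_0 = 0.
  132 = 1*109 + 23, so a_1 = 1.
  109 = 4*23 + 17, so a_2 = 4.
  23 = 1*17 + 6, so a_3 = 1.
  17 = 2*6 + 5, so a_4 = 2.
  6 = 1*5 + 1, so a_5 = 1.
  5 = 5*1 + 0, so a_6 = 5.
so x = [0; 1, 4, 1, 2, 1, 5].
Convergents (p_i = a_i*p_{i-1} + p_{i-2}, q_i = a_i*q_{i-1} + q_{i-2} with p_{-2}=0, p_{-1}=1, q_{-2}=1, q_{-1}=0), until the denominator exceeds 28:
  i=0: a_0=0, p_0 = 0*1 + 0 = 0, q_0 = 0*0 + 1 = 1.
  i=1: a_1=1, p_1 = 1*0 + 1 = 1, q_1 = 1*1 + 0 = 1.
  i=2: a_2=4, p_2 = 4*1 + 0 = 4, q_2 = 4*1 + 1 = 5.
  i=3: a_3=1, p_3 = 1*4 + 1 = 5, q_3 = 1*5 + 1 = 6.
  i=4: a_4=2, p_4 = 2*5 + 4 = 14, q_4 = 2*6 + 5 = 17.
  i=5: a_5=1, p_5 = 1*14 + 5 = 19, q_5 = 1*17 + 6 = 23.
  i=6: a_6=5, p_6 = 5*19 + 14 = 109, q_6 = 5*23 + 17 = 132.
q_6 = 132 > 28, so the last convergent with denominator <= 28 is p_5/q_5 = 19/23.
The closest fraction with denominator <= 28 is either p_5/q_5 or the intermediate fraction (k*p_5 + p_4)/(k*q_5 + q_4) with the largest k >= 1 whose denominator stays <= 28; these approach x as k grows, and every other convergent or intermediate fraction in range is farther away.
Largest k: floor((28 - q_4)/q_5) = floor((28 - 17)/23) = 0.
Since k = 0, no intermediate fraction beyond p_5/q_5 has denominator <= 28, so the convergent 19/23 is the closest (its error is |109*23 - 19*132|/(132*23) = 1/3036).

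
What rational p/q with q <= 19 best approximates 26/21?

Expand x = 26/21 as a continued fraction with the Euclidean algorithm:
  26 = 1*21 + 5, so a_0 = 1.
  21 = 4*5 + 1, so a_1 = 4.
  5 = 5*1 + 0, so a_2 = 5.
so x = [1; 4, 5].
Convergents (p_i = a_i*p_{i-1} + p_{i-2}, q_i = a_i*q_{i-1} + q_{i-2} with p_{-2}=0, p_{-1}=1, q_{-2}=1, q_{-1}=0), until the denominator exceeds 19:
  i=0: a_0=1, p_0 = 1*1 + 0 = 1, q_0 = 1*0 + 1 = 1.
  i=1: a_1=4, p_1 = 4*1 + 1 = 5, q_1 = 4*1 + 0 = 4.
  i=2: a_2=5, p_2 = 5*5 + 1 = 26, q_2 = 5*4 + 1 = 21.
q_2 = 21 > 19, so the last convergent with denominator <= 19 is p_1/q_1 = 5/4.
The closest fraction with denominator <= 19 is either p_1/q_1 or the intermediate fraction (k*p_1 + p_0)/(k*q_1 + q_0) with the largest k >= 1 whose denominator stays <= 19; these approach x as k grows, and every other convergent or intermediate fraction in range is farther away.
Largest k: floor((19 - q_0)/q_1) = floor((19 - 1)/4) = 4.
That gives (4*5 + 1)/(4*4 + 1) = 21/17.
Compare the errors: |x - 5/4| = |26*4 - 5*21|/(21*4) = 1/84, and |x - 21/17| = |26*17 - 21*21|/(21*17) = 1/357.
Cross-multiplying, 1*84 = 84 < 357 = 1*357, so 1/357 is smaller: the intermediate fraction 21/17 is closer to x than 5/4.

21/17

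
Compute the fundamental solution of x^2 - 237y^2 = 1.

First expand sqrt(237) as a continued fraction. With x_i = (sqrt(237) + m_i)/d_i and (m_0, d_0) = (0, 1): a_0 = floor(sqrt(237)) = 15, since 15^2 = 225 <= 237 < 256 = 16^2.
Iterate m_{i+1} = d_i*a_i - m_i, d_{i+1} = (237 - m_{i+1}^2)/d_i, a_{i+1} = floor((a_0 + m_{i+1})/d_{i+1}):
  m_1 = 1*15 - 0 = 15, d_1 = (237 - 15^2)/1 = 12/1 = 12, a_1 = floor((15 + 15)/12) = 2.
  m_2 = 12*2 - 15 = 9, d_2 = (237 - 9^2)/12 = 156/12 = 13, a_2 = floor((15 + 9)/13) = 1.
  m_3 = 13*1 - 9 = 4, d_3 = (237 - 4^2)/13 = 221/13 = 17, a_3 = floor((15 + 4)/17) = 1.
  m_4 = 17*1 - 4 = 13, d_4 = (237 - 13^2)/17 = 68/17 = 4, a_4 = floor((15 + 13)/4) = 7.
  m_5 = 4*7 - 13 = 15, d_5 = (237 - 15^2)/4 = 12/4 = 3, a_5 = floor((15 + 15)/3) = 10.
  m_6 = 3*10 - 15 = 15, d_6 = (237 - 15^2)/3 = 12/3 = 4, a_6 = floor((15 + 15)/4) = 7.
  m_7 = 4*7 - 15 = 13, d_7 = (237 - 13^2)/4 = 68/4 = 17, a_7 = floor((15 + 13)/17) = 1.
  m_8 = 17*1 - 13 = 4, d_8 = (237 - 4^2)/17 = 221/17 = 13, a_8 = floor((15 + 4)/13) = 1.
  m_9 = 13*1 - 4 = 9, d_9 = (237 - 9^2)/13 = 156/13 = 12, a_9 = floor((15 + 9)/12) = 2.
  m_10 = 12*2 - 9 = 15, d_10 = (237 - 15^2)/12 = 12/12 = 1, a_10 = floor((15 + 15)/1) = 30.
  m_11 = 1*30 - 15 = 15, d_11 = (237 - 15^2)/1 = 12/1 = 12: (m_11, d_11) = (m_1, d_1) = (15, 12), so from here the quotients repeat a_1, ..., a_10; the period length is 10.
So sqrt(237) = [15; (2, 1, 1, 7, 10, 7, 1, 1, 2, 30)] with period length k = 10.
k is even, so the fundamental solution of x^2 - 237y^2 = 1 is (p_{k-1}, q_{k-1}) = (p_9, q_9); compute convergents through index 9.
Convergents (p_i = a_i*p_{i-1} + p_{i-2}, q_i = a_i*q_{i-1} + q_{i-2} with p_{-2}=0, p_{-1}=1, q_{-2}=1, q_{-1}=0):
  i=0: a_0=15, p_0 = 15*1 + 0 = 15, q_0 = 15*0 + 1 = 1.
  i=1: a_1=2, p_1 = 2*15 + 1 = 31, q_1 = 2*1 + 0 = 2.
  i=2: a_2=1, p_2 = 1*31 + 15 = 46, q_2 = 1*2 + 1 = 3.
  i=3: a_3=1, p_3 = 1*46 + 31 = 77, q_3 = 1*3 + 2 = 5.
  i=4: a_4=7, p_4 = 7*77 + 46 = 585, q_4 = 7*5 + 3 = 38.
  i=5: a_5=10, p_5 = 10*585 + 77 = 5927, q_5 = 10*38 + 5 = 385.
  i=6: a_6=7, p_6 = 7*5927 + 585 = 42074, q_6 = 7*385 + 38 = 2733.
  i=7: a_7=1, p_7 = 1*42074 + 5927 = 48001, q_7 = 1*2733 + 385 = 3118.
  i=8: a_8=1, p_8 = 1*48001 + 42074 = 90075, q_8 = 1*3118 + 2733 = 5851.
  i=9: a_9=2, p_9 = 2*90075 + 48001 = 228151, q_9 = 2*5851 + 3118 = 14820.
Check: 228151^2 - 237*14820^2 = 52052878801 - 52052878800 = 1, so (x, y) = (228151, 14820) solves the equation, and by the theorem it is the least positive solution.

(x, y) = (228151, 14820)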